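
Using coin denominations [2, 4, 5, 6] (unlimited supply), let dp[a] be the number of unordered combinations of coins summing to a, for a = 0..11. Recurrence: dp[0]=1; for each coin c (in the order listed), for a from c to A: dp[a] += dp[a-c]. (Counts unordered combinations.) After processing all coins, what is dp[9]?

after  coin     0     1     2     3     4     5     6     7     8     9    10    11
          2     1     0     1     0     1     0     1     0     1     0     1     0
          4     1     0     1     0     2     0     2     0     3     0     3     0
          5     1     0     1     0     2     1     2     1     3     2     4     2
          6     1     0     1     0     2     1     3     1     4     2     6     3

2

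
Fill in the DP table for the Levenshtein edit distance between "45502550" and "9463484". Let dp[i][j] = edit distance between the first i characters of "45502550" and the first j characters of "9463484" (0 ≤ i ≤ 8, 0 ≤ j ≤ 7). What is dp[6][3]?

   ''  9  4  6  3  4  8  4
''  0  1  2  3  4  5  6  7
 4  1  1  1  2  3  4  5  6
 5  2  2  2  2  3  4  5  6
 5  3  3  3  3  3  4  5  6
 0  4  4  4  4  4  4  5  6
 2  5  5  5  5  5  5  5  6
 5  6  6  6  6  6  6  6  6
 5  7  7  7  7  7  7  7  7
 0  8  8  8  8  8  8  8  8

6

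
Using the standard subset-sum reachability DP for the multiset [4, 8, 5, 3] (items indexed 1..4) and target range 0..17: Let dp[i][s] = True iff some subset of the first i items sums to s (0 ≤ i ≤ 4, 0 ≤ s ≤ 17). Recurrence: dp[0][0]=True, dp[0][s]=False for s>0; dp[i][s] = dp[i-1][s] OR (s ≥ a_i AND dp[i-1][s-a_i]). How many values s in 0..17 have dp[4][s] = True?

13

i\s   0   1   2   3   4   5   6   7   8   9  10  11  12  13  14  15  16  17
  0   T   F   F   F   F   F   F   F   F   F   F   F   F   F   F   F   F   F
  1   T   F   F   F   T   F   F   F   F   F   F   F   F   F   F   F   F   F
  2   T   F   F   F   T   F   F   F   T   F   F   F   T   F   F   F   F   F
  3   T   F   F   F   T   T   F   F   T   T   F   F   T   T   F   F   F   T
  4   T   F   F   T   T   T   F   T   T   T   F   T   T   T   F   T   T   T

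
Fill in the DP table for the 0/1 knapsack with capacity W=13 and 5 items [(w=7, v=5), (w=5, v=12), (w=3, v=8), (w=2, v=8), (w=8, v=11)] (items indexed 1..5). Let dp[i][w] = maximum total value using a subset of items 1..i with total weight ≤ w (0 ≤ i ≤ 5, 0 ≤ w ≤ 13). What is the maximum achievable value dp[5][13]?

i\w   0   1   2   3   4   5   6   7   8   9  10  11  12  13
  0   0   0   0   0   0   0   0   0   0   0   0   0   0   0
  1   0   0   0   0   0   0   0   5   5   5   5   5   5   5
  2   0   0   0   0   0  12  12  12  12  12  12  12  17  17
  3   0   0   0   8   8  12  12  12  20  20  20  20  20  20
  4   0   0   8   8   8  16  16  20  20  20  28  28  28  28
  5   0   0   8   8   8  16  16  20  20  20  28  28  28  28

28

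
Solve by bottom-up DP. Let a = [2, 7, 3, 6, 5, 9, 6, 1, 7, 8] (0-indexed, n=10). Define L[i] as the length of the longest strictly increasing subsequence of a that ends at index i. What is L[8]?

   i    0    1    2    3    4    5    6    7    8    9
a[i]    2    7    3    6    5    9    6    1    7    8
L[i]    1    2    2    3    3    4    4    1    5    6

5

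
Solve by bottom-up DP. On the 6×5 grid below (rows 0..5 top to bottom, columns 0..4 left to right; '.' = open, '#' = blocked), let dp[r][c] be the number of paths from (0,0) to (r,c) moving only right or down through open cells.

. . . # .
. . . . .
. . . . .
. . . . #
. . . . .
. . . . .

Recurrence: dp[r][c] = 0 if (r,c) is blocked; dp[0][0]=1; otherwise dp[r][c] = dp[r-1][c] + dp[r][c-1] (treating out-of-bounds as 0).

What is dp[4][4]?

r\c   0   1   2   3   4
  0   1   1   1   0   0
  1   1   2   3   3   3
  2   1   3   6   9  12
  3   1   4  10  19   0
  4   1   5  15  34  34
  5   1   6  21  55  89

34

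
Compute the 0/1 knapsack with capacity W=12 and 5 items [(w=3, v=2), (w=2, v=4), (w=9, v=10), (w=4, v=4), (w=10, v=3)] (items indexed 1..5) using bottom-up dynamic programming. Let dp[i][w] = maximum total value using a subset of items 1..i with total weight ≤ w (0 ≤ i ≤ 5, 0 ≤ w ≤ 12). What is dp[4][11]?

i\w   0   1   2   3   4   5   6   7   8   9  10  11  12
  0   0   0   0   0   0   0   0   0   0   0   0   0   0
  1   0   0   0   2   2   2   2   2   2   2   2   2   2
  2   0   0   4   4   4   6   6   6   6   6   6   6   6
  3   0   0   4   4   4   6   6   6   6  10  10  14  14
  4   0   0   4   4   4   6   8   8   8  10  10  14  14
  5   0   0   4   4   4   6   8   8   8  10  10  14  14

14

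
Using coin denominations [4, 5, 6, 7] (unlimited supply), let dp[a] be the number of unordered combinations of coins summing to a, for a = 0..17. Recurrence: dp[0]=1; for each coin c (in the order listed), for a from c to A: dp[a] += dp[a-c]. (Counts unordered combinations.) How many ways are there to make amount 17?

4

after  coin     0     1     2     3     4     5     6     7     8     9    10    11    12    13    14    15    16    17
          4     1     0     0     0     1     0     0     0     1     0     0     0     1     0     0     0     1     0
          5     1     0     0     0     1     1     0     0     1     1     1     0     1     1     1     1     1     1
          6     1     0     0     0     1     1     1     0     1     1     2     1     2     1     2     2     3     2
          7     1     0     0     0     1     1     1     1     1     1     2     2     3     2     3     3     4     4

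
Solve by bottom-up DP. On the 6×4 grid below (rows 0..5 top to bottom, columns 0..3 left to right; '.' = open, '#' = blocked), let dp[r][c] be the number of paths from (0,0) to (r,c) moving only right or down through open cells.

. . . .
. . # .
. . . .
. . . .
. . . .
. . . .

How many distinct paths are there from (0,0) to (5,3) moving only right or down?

r\c   0   1   2   3
  0   1   1   1   1
  1   1   2   0   1
  2   1   3   3   4
  3   1   4   7  11
  4   1   5  12  23
  5   1   6  18  41

41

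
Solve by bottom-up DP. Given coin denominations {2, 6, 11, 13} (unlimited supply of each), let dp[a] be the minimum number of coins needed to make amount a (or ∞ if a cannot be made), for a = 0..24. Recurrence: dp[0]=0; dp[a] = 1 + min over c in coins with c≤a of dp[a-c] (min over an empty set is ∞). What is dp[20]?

 a  0  1  2  3  4  5  6  7  8  9 10 11 12 13 14 15 16 17 18 19 20 21 22 23 24
dp  0  -  1  -  2  -  1  -  2  -  3  1  2  1  3  2  4  2  3  2  4  3  2  3  2
(- denotes ∞ / unreachable)

4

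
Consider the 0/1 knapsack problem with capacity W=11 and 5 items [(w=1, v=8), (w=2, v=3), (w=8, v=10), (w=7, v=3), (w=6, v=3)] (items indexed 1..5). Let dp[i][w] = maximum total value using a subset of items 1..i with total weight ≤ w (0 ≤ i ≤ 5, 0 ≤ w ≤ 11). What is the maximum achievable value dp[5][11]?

i\w   0   1   2   3   4   5   6   7   8   9  10  11
  0   0   0   0   0   0   0   0   0   0   0   0   0
  1   0   8   8   8   8   8   8   8   8   8   8   8
  2   0   8   8  11  11  11  11  11  11  11  11  11
  3   0   8   8  11  11  11  11  11  11  18  18  21
  4   0   8   8  11  11  11  11  11  11  18  18  21
  5   0   8   8  11  11  11  11  11  11  18  18  21

21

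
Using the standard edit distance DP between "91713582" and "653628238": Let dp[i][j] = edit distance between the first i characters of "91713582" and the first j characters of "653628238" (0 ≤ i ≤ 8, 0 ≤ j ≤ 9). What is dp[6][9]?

   ''  6  5  3  6  2  8  2  3  8
''  0  1  2  3  4  5  6  7  8  9
 9  1  1  2  3  4  5  6  7  8  9
 1  2  2  2  3  4  5  6  7  8  9
 7  3  3  3  3  4  5  6  7  8  9
 1  4  4  4  4  4  5  6  7  8  9
 3  5  5  5  4  5  5  6  7  7  8
 5  6  6  5  5  5  6  6  7  8  8
 8  7  7  6  6  6  6  6  7  8  8
 2  8  8  7  7  7  6  7  6  7  8

8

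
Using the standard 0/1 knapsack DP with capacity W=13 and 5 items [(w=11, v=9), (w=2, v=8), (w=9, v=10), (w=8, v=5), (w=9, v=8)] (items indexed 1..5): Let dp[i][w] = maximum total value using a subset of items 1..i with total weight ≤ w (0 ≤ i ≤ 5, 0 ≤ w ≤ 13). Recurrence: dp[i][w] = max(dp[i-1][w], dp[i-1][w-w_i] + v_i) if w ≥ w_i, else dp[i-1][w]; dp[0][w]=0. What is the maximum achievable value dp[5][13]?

18

i\w   0   1   2   3   4   5   6   7   8   9  10  11  12  13
  0   0   0   0   0   0   0   0   0   0   0   0   0   0   0
  1   0   0   0   0   0   0   0   0   0   0   0   9   9   9
  2   0   0   8   8   8   8   8   8   8   8   8   9   9  17
  3   0   0   8   8   8   8   8   8   8  10  10  18  18  18
  4   0   0   8   8   8   8   8   8   8  10  13  18  18  18
  5   0   0   8   8   8   8   8   8   8  10  13  18  18  18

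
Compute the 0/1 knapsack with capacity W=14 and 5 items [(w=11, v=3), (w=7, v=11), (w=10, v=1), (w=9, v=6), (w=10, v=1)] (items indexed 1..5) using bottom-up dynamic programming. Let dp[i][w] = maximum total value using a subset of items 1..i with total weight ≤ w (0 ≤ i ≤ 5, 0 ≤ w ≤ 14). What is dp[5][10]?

11

i\w   0   1   2   3   4   5   6   7   8   9  10  11  12  13  14
  0   0   0   0   0   0   0   0   0   0   0   0   0   0   0   0
  1   0   0   0   0   0   0   0   0   0   0   0   3   3   3   3
  2   0   0   0   0   0   0   0  11  11  11  11  11  11  11  11
  3   0   0   0   0   0   0   0  11  11  11  11  11  11  11  11
  4   0   0   0   0   0   0   0  11  11  11  11  11  11  11  11
  5   0   0   0   0   0   0   0  11  11  11  11  11  11  11  11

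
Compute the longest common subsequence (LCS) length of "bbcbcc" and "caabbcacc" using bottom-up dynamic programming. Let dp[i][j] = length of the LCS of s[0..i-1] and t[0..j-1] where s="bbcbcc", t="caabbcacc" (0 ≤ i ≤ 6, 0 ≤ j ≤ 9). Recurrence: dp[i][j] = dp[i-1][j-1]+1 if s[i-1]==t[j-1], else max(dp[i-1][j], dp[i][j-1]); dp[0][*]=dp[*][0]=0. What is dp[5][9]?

4

   ''  c  a  a  b  b  c  a  c  c
''  0  0  0  0  0  0  0  0  0  0
 b  0  0  0  0  1  1  1  1  1  1
 b  0  0  0  0  1  2  2  2  2  2
 c  0  1  1  1  1  2  3  3  3  3
 b  0  1  1  1  2  2  3  3  3  3
 c  0  1  1  1  2  2  3  3  4  4
 c  0  1  1  1  2  2  3  3  4  5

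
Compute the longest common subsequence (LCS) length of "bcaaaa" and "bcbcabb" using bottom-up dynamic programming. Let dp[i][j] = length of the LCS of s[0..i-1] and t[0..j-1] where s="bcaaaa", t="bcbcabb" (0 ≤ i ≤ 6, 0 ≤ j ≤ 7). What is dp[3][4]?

   ''  b  c  b  c  a  b  b
''  0  0  0  0  0  0  0  0
 b  0  1  1  1  1  1  1  1
 c  0  1  2  2  2  2  2  2
 a  0  1  2  2  2  3  3  3
 a  0  1  2  2  2  3  3  3
 a  0  1  2  2  2  3  3  3
 a  0  1  2  2  2  3  3  3

2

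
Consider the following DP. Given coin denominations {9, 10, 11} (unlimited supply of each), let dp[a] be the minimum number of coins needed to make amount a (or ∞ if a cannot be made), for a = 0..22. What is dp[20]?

 a  0  1  2  3  4  5  6  7  8  9 10 11 12 13 14 15 16 17 18 19 20 21 22
dp  0  -  -  -  -  -  -  -  -  1  1  1  -  -  -  -  -  -  2  2  2  2  2
(- denotes ∞ / unreachable)

2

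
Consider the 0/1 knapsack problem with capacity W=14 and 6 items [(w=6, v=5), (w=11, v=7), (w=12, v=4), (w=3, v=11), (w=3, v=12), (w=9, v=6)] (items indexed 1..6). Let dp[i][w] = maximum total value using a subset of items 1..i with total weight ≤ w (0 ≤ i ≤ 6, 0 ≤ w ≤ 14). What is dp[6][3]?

i\w   0   1   2   3   4   5   6   7   8   9  10  11  12  13  14
  0   0   0   0   0   0   0   0   0   0   0   0   0   0   0   0
  1   0   0   0   0   0   0   5   5   5   5   5   5   5   5   5
  2   0   0   0   0   0   0   5   5   5   5   5   7   7   7   7
  3   0   0   0   0   0   0   5   5   5   5   5   7   7   7   7
  4   0   0   0  11  11  11  11  11  11  16  16  16  16  16  18
  5   0   0   0  12  12  12  23  23  23  23  23  23  28  28  28
  6   0   0   0  12  12  12  23  23  23  23  23  23  28  28  28

12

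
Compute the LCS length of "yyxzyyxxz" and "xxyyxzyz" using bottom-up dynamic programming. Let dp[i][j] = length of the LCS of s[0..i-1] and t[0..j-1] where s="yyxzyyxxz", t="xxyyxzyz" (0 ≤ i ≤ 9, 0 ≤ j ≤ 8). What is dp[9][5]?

   ''  x  x  y  y  x  z  y  z
''  0  0  0  0  0  0  0  0  0
 y  0  0  0  1  1  1  1  1  1
 y  0  0  0  1  2  2  2  2  2
 x  0  1  1  1  2  3  3  3  3
 z  0  1  1  1  2  3  4  4  4
 y  0  1  1  2  2  3  4  5  5
 y  0  1  1  2  3  3  4  5  5
 x  0  1  2  2  3  4  4  5  5
 x  0  1  2  2  3  4  4  5  5
 z  0  1  2  2  3  4  5  5  6

4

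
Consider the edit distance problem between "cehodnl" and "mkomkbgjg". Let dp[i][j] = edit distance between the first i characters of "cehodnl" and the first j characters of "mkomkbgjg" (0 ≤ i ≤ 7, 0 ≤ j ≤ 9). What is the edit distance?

9

   ''  m  k  o  m  k  b  g  j  g
''  0  1  2  3  4  5  6  7  8  9
 c  1  1  2  3  4  5  6  7  8  9
 e  2  2  2  3  4  5  6  7  8  9
 h  3  3  3  3  4  5  6  7  8  9
 o  4  4  4  3  4  5  6  7  8  9
 d  5  5  5  4  4  5  6  7  8  9
 n  6  6  6  5  5  5  6  7  8  9
 l  7  7  7  6  6  6  6  7  8  9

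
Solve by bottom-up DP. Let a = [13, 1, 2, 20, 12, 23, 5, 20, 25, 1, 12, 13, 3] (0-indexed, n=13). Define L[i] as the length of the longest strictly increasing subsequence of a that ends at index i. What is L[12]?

   i    0    1    2    3    4    5    6    7    8    9   10   11   12
a[i]   13    1    2   20   12   23    5   20   25    1   12   13    3
L[i]    1    1    2    3    3    4    3    4    5    1    4    5    3

3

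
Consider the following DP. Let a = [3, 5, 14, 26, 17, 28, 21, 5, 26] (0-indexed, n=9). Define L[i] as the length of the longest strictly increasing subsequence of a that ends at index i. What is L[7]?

2

   i    0    1    2    3    4    5    6    7    8
a[i]    3    5   14   26   17   28   21    5   26
L[i]    1    2    3    4    4    5    5    2    6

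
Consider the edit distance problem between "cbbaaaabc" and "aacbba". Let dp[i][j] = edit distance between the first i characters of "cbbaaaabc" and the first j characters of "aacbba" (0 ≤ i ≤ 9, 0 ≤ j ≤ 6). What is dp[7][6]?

   ''  a  a  c  b  b  a
''  0  1  2  3  4  5  6
 c  1  1  2  2  3  4  5
 b  2  2  2  3  2  3  4
 b  3  3  3  3  3  2  3
 a  4  3  3  4  4  3  2
 a  5  4  3  4  5  4  3
 a  6  5  4  4  5  5  4
 a  7  6  5  5  5  6  5
 b  8  7  6  6  5  5  6
 c  9  8  7  6  6  6  6

5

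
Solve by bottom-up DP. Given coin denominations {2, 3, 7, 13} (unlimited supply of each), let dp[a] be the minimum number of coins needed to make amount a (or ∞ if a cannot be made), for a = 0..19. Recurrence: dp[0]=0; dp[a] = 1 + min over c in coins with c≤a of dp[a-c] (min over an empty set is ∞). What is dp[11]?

3

 a  0  1  2  3  4  5  6  7  8  9 10 11 12 13 14 15 16 17 18 19
dp  0  -  1  1  2  2  2  1  3  2  2  3  3  1  2  2  2  3  3  3
(- denotes ∞ / unreachable)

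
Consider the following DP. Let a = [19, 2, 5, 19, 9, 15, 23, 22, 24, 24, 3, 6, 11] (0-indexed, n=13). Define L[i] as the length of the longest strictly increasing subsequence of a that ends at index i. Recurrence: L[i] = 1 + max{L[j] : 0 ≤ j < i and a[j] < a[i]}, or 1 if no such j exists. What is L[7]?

5

   i    0    1    2    3    4    5    6    7    8    9   10   11   12
a[i]   19    2    5   19    9   15   23   22   24   24    3    6   11
L[i]    1    1    2    3    3    4    5    5    6    6    2    3    4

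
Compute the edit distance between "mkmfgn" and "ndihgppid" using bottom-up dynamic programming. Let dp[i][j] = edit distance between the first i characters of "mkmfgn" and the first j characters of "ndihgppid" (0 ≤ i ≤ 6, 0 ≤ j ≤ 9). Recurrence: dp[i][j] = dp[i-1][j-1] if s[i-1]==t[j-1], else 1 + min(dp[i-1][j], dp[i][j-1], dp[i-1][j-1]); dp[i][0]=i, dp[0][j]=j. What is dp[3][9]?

9

   ''  n  d  i  h  g  p  p  i  d
''  0  1  2  3  4  5  6  7  8  9
 m  1  1  2  3  4  5  6  7  8  9
 k  2  2  2  3  4  5  6  7  8  9
 m  3  3  3  3  4  5  6  7  8  9
 f  4  4  4  4  4  5  6  7  8  9
 g  5  5  5  5  5  4  5  6  7  8
 n  6  5  6  6  6  5  5  6  7  8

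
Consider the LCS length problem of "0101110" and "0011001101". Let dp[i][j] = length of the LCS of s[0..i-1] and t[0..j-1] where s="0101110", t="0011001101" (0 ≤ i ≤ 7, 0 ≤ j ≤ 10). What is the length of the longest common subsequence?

   ''  0  0  1  1  0  0  1  1  0  1
''  0  0  0  0  0  0  0  0  0  0  0
 0  0  1  1  1  1  1  1  1  1  1  1
 1  0  1  1  2  2  2  2  2  2  2  2
 0  0  1  2  2  2  3  3  3  3  3  3
 1  0  1  2  3  3  3  3  4  4  4  4
 1  0  1  2  3  4  4  4  4  5  5  5
 1  0  1  2  3  4  4  4  5  5  5  6
 0  0  1  2  3  4  5  5  5  5  6  6

6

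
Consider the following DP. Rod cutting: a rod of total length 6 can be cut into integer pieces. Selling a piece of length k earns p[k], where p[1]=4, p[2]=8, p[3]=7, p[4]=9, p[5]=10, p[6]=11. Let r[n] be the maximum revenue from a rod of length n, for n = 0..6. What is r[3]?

   n    0    1    2    3    4    5    6
r[n]    0    4    8   12   16   20   24

12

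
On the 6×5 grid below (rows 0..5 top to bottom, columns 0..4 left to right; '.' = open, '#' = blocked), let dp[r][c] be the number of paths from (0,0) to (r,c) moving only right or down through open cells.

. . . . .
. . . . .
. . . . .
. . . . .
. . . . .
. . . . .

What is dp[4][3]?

35

r\c   0   1   2   3   4
  0   1   1   1   1   1
  1   1   2   3   4   5
  2   1   3   6  10  15
  3   1   4  10  20  35
  4   1   5  15  35  70
  5   1   6  21  56 126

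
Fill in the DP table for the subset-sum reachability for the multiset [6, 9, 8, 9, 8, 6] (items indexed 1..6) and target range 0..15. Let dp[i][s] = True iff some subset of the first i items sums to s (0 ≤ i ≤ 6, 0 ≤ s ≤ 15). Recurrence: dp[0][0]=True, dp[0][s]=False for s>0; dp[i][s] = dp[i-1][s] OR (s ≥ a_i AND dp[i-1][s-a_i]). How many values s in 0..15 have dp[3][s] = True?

i\s   0   1   2   3   4   5   6   7   8   9  10  11  12  13  14  15
  0   T   F   F   F   F   F   F   F   F   F   F   F   F   F   F   F
  1   T   F   F   F   F   F   T   F   F   F   F   F   F   F   F   F
  2   T   F   F   F   F   F   T   F   F   T   F   F   F   F   F   T
  3   T   F   F   F   F   F   T   F   T   T   F   F   F   F   T   T
  4   T   F   F   F   F   F   T   F   T   T   F   F   F   F   T   T
  5   T   F   F   F   F   F   T   F   T   T   F   F   F   F   T   T
  6   T   F   F   F   F   F   T   F   T   T   F   F   T   F   T   T

6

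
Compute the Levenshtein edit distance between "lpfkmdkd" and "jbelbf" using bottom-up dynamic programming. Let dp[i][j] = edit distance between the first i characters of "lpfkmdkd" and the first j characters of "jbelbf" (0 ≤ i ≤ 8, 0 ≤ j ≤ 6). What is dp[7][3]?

   ''  j  b  e  l  b  f
''  0  1  2  3  4  5  6
 l  1  1  2  3  3  4  5
 p  2  2  2  3  4  4  5
 f  3  3  3  3  4  5  4
 k  4  4  4  4  4  5  5
 m  5  5  5  5  5  5  6
 d  6  6  6  6  6  6  6
 k  7  7  7  7  7  7  7
 d  8  8  8  8  8  8  8

7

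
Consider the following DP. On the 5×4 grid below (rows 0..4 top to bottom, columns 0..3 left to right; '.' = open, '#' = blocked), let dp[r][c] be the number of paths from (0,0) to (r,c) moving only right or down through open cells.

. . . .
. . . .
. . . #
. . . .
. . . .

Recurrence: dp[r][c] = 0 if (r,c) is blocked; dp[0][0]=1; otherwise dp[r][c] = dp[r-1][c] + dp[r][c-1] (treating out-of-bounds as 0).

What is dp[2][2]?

r\c   0   1   2   3
  0   1   1   1   1
  1   1   2   3   4
  2   1   3   6   0
  3   1   4  10  10
  4   1   5  15  25

6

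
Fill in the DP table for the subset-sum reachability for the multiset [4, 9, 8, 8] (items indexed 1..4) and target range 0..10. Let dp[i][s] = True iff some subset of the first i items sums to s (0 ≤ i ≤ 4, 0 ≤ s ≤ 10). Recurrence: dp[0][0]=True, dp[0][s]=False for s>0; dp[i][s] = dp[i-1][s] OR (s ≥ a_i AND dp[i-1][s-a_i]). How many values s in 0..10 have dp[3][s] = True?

4

i\s   0   1   2   3   4   5   6   7   8   9  10
  0   T   F   F   F   F   F   F   F   F   F   F
  1   T   F   F   F   T   F   F   F   F   F   F
  2   T   F   F   F   T   F   F   F   F   T   F
  3   T   F   F   F   T   F   F   F   T   T   F
  4   T   F   F   F   T   F   F   F   T   T   F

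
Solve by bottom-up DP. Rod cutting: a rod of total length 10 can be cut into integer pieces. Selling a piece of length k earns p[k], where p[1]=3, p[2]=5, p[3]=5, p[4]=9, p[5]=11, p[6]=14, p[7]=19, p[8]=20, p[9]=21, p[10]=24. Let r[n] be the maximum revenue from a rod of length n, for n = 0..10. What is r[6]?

   n    0    1    2    3    4    5    6    7    8    9   10
r[n]    0    3    6    9   12   15   18   21   24   27   30

18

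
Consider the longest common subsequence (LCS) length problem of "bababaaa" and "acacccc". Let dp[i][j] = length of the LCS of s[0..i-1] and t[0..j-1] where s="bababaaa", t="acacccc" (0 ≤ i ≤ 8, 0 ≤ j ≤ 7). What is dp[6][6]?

2

   ''  a  c  a  c  c  c  c
''  0  0  0  0  0  0  0  0
 b  0  0  0  0  0  0  0  0
 a  0  1  1  1  1  1  1  1
 b  0  1  1  1  1  1  1  1
 a  0  1  1  2  2  2  2  2
 b  0  1  1  2  2  2  2  2
 a  0  1  1  2  2  2  2  2
 a  0  1  1  2  2  2  2  2
 a  0  1  1  2  2  2  2  2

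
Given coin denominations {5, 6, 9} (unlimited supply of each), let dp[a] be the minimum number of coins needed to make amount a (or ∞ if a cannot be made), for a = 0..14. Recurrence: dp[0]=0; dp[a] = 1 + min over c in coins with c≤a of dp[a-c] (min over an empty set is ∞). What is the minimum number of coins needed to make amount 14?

2

 a  0  1  2  3  4  5  6  7  8  9 10 11 12 13 14
dp  0  -  -  -  -  1  1  -  -  1  2  2  2  -  2
(- denotes ∞ / unreachable)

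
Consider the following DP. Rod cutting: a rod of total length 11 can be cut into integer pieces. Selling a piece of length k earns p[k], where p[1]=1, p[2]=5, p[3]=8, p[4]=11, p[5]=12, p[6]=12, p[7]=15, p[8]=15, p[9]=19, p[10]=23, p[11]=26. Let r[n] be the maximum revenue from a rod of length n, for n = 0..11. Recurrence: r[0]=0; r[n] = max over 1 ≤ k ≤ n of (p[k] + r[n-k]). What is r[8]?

   n    0    1    2    3    4    5    6    7    8    9   10   11
r[n]    0    1    5    8   11   13   16   19   22   24   27   30

22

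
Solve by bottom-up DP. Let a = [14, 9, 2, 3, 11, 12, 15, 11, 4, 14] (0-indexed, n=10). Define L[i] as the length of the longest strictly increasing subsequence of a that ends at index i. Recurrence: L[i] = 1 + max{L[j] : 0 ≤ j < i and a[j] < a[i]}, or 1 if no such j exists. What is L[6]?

5

   i    0    1    2    3    4    5    6    7    8    9
a[i]   14    9    2    3   11   12   15   11    4   14
L[i]    1    1    1    2    3    4    5    3    3    5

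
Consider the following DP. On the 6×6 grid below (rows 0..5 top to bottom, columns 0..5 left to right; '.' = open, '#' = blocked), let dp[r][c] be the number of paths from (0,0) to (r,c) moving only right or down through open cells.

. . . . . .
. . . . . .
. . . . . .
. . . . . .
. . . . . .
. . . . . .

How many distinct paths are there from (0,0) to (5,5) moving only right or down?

252

r\c   0   1   2   3   4   5
  0   1   1   1   1   1   1
  1   1   2   3   4   5   6
  2   1   3   6  10  15  21
  3   1   4  10  20  35  56
  4   1   5  15  35  70 126
  5   1   6  21  56 126 252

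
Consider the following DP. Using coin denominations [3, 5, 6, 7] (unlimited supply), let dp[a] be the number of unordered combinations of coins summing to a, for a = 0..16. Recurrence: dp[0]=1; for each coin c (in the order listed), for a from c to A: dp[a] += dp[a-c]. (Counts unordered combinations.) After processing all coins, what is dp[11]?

after  coin     0     1     2     3     4     5     6     7     8     9    10    11    12    13    14    15    16
          3     1     0     0     1     0     0     1     0     0     1     0     0     1     0     0     1     0
          5     1     0     0     1     0     1     1     0     1     1     1     1     1     1     1     2     1
          6     1     0     0     1     0     1     2     0     1     2     1     2     3     1     2     4     2
          7     1     0     0     1     0     1     2     1     1     2     2     2     4     3     3     5     4

2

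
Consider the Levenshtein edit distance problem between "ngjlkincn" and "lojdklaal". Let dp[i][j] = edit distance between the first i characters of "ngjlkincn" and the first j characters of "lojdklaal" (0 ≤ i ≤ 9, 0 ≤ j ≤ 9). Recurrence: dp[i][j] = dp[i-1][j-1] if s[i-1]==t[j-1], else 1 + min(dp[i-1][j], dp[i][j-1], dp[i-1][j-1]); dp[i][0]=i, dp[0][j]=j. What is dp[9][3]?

8

   ''  l  o  j  d  k  l  a  a  l
''  0  1  2  3  4  5  6  7  8  9
 n  1  1  2  3  4  5  6  7  8  9
 g  2  2  2  3  4  5  6  7  8  9
 j  3  3  3  2  3  4  5  6  7  8
 l  4  3  4  3  3  4  4  5  6  7
 k  5  4  4  4  4  3  4  5  6  7
 i  6  5  5  5  5  4  4  5  6  7
 n  7  6  6  6  6  5  5  5  6  7
 c  8  7  7  7  7  6  6  6  6  7
 n  9  8  8  8  8  7  7  7  7  7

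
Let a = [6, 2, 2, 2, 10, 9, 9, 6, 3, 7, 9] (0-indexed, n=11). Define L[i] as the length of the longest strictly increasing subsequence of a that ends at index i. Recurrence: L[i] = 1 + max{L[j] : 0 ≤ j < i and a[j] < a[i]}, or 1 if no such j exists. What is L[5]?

   i    0    1    2    3    4    5    6    7    8    9   10
a[i]    6    2    2    2   10    9    9    6    3    7    9
L[i]    1    1    1    1    2    2    2    2    2    3    4

2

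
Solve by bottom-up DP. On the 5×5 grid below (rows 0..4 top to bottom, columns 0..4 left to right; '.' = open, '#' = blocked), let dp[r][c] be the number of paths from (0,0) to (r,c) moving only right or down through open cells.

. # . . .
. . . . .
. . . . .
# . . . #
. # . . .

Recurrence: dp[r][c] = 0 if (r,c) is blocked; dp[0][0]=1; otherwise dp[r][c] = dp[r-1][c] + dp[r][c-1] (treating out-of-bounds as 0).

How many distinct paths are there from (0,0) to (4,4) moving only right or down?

r\c   0   1   2   3   4
  0   1   0   0   0   0
  1   1   1   1   1   1
  2   1   2   3   4   5
  3   0   2   5   9   0
  4   0   0   5  14  14

14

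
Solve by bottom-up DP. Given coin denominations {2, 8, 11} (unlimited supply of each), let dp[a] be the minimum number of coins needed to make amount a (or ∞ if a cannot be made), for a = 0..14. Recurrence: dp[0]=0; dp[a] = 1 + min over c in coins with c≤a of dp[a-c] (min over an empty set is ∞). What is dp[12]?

3

 a  0  1  2  3  4  5  6  7  8  9 10 11 12 13 14
dp  0  -  1  -  2  -  3  -  1  -  2  1  3  2  4
(- denotes ∞ / unreachable)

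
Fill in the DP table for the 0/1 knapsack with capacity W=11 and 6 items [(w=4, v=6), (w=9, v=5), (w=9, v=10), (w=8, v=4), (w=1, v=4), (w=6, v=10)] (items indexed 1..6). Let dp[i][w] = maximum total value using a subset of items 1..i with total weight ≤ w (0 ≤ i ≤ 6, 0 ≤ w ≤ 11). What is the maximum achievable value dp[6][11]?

i\w   0   1   2   3   4   5   6   7   8   9  10  11
  0   0   0   0   0   0   0   0   0   0   0   0   0
  1   0   0   0   0   6   6   6   6   6   6   6   6
  2   0   0   0   0   6   6   6   6   6   6   6   6
  3   0   0   0   0   6   6   6   6   6  10  10  10
  4   0   0   0   0   6   6   6   6   6  10  10  10
  5   0   4   4   4   6  10  10  10  10  10  14  14
  6   0   4   4   4   6  10  10  14  14  14  16  20

20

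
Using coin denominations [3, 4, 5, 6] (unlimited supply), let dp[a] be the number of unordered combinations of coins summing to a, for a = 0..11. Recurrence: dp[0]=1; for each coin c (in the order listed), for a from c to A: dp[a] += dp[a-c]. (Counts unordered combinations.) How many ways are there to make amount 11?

3

after  coin     0     1     2     3     4     5     6     7     8     9    10    11
          3     1     0     0     1     0     0     1     0     0     1     0     0
          4     1     0     0     1     1     0     1     1     1     1     1     1
          5     1     0     0     1     1     1     1     1     2     2     2     2
          6     1     0     0     1     1     1     2     1     2     3     3     3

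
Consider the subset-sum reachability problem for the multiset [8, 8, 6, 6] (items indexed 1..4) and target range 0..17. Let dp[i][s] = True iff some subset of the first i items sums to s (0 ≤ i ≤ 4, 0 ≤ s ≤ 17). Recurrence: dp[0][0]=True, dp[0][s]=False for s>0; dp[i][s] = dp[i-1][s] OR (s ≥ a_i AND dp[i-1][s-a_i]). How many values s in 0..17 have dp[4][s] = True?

6

i\s   0   1   2   3   4   5   6   7   8   9  10  11  12  13  14  15  16  17
  0   T   F   F   F   F   F   F   F   F   F   F   F   F   F   F   F   F   F
  1   T   F   F   F   F   F   F   F   T   F   F   F   F   F   F   F   F   F
  2   T   F   F   F   F   F   F   F   T   F   F   F   F   F   F   F   T   F
  3   T   F   F   F   F   F   T   F   T   F   F   F   F   F   T   F   T   F
  4   T   F   F   F   F   F   T   F   T   F   F   F   T   F   T   F   T   F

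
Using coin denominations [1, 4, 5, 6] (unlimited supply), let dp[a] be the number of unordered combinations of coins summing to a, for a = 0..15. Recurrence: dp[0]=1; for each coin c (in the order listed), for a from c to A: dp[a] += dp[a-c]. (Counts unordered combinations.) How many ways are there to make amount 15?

16

after  coin     0     1     2     3     4     5     6     7     8     9    10    11    12    13    14    15
          1     1     1     1     1     1     1     1     1     1     1     1     1     1     1     1     1
          4     1     1     1     1     2     2     2     2     3     3     3     3     4     4     4     4
          5     1     1     1     1     2     3     3     3     4     5     6     6     7     8     9    10
          6     1     1     1     1     2     3     4     4     5     6     8     9    11    12    14    16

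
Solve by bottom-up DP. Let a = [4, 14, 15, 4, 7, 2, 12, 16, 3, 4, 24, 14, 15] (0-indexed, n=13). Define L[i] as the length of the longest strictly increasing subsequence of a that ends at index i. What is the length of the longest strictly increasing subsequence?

5

   i    0    1    2    3    4    5    6    7    8    9   10   11   12
a[i]    4   14   15    4    7    2   12   16    3    4   24   14   15
L[i]    1    2    3    1    2    1    3    4    2    3    5    4    5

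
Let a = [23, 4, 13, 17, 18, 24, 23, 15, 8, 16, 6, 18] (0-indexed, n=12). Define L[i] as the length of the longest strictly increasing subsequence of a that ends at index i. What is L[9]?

4

   i    0    1    2    3    4    5    6    7    8    9   10   11
a[i]   23    4   13   17   18   24   23   15    8   16    6   18
L[i]    1    1    2    3    4    5    5    3    2    4    2    5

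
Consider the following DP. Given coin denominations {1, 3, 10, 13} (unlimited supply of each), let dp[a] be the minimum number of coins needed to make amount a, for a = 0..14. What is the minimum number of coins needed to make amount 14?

 a  0  1  2  3  4  5  6  7  8  9 10 11 12 13 14
dp  0  1  2  1  2  3  2  3  4  3  1  2  3  1  2

2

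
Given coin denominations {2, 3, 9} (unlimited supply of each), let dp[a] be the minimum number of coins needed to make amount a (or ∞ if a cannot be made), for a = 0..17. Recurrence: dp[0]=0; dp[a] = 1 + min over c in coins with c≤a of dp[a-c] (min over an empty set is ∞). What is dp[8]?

3

 a  0  1  2  3  4  5  6  7  8  9 10 11 12 13 14 15 16 17
dp  0  -  1  1  2  2  2  3  3  1  4  2  2  3  3  3  4  4
(- denotes ∞ / unreachable)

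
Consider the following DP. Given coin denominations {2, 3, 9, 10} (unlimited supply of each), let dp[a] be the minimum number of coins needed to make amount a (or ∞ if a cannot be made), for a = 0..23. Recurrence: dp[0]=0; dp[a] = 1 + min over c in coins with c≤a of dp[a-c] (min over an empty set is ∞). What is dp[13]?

2

 a  0  1  2  3  4  5  6  7  8  9 10 11 12 13 14 15 16 17 18 19 20 21 22 23
dp  0  -  1  1  2  2  2  3  3  1  1  2  2  2  3  3  3  4  2  2  2  3  3  3
(- denotes ∞ / unreachable)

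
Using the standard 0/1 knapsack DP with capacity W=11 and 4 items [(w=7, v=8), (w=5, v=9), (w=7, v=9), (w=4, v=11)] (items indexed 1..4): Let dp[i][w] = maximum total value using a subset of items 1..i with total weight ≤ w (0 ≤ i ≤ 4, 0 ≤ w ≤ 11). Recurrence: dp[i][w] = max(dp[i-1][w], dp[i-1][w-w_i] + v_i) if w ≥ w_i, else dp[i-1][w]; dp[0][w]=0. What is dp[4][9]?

20

i\w   0   1   2   3   4   5   6   7   8   9  10  11
  0   0   0   0   0   0   0   0   0   0   0   0   0
  1   0   0   0   0   0   0   0   8   8   8   8   8
  2   0   0   0   0   0   9   9   9   9   9   9   9
  3   0   0   0   0   0   9   9   9   9   9   9   9
  4   0   0   0   0  11  11  11  11  11  20  20  20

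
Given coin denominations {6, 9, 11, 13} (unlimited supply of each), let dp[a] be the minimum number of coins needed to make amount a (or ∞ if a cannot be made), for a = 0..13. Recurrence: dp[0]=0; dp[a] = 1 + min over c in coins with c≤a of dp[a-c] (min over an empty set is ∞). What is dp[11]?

1

 a  0  1  2  3  4  5  6  7  8  9 10 11 12 13
dp  0  -  -  -  -  -  1  -  -  1  -  1  2  1
(- denotes ∞ / unreachable)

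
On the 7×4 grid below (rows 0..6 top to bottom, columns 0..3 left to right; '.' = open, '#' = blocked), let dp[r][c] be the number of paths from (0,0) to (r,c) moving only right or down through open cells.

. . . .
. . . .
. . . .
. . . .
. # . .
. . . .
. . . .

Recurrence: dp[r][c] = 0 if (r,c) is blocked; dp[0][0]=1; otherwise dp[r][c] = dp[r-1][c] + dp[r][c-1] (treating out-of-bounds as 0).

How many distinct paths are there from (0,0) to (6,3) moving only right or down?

r\c   0   1   2   3
  0   1   1   1   1
  1   1   2   3   4
  2   1   3   6  10
  3   1   4  10  20
  4   1   0  10  30
  5   1   1  11  41
  6   1   2  13  54

54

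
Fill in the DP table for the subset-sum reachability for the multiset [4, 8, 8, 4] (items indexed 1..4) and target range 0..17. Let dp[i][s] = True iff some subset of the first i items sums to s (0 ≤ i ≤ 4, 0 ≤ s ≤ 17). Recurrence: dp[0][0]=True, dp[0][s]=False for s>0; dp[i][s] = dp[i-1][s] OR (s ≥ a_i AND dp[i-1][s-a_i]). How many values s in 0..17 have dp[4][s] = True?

5

i\s   0   1   2   3   4   5   6   7   8   9  10  11  12  13  14  15  16  17
  0   T   F   F   F   F   F   F   F   F   F   F   F   F   F   F   F   F   F
  1   T   F   F   F   T   F   F   F   F   F   F   F   F   F   F   F   F   F
  2   T   F   F   F   T   F   F   F   T   F   F   F   T   F   F   F   F   F
  3   T   F   F   F   T   F   F   F   T   F   F   F   T   F   F   F   T   F
  4   T   F   F   F   T   F   F   F   T   F   F   F   T   F   F   F   T   F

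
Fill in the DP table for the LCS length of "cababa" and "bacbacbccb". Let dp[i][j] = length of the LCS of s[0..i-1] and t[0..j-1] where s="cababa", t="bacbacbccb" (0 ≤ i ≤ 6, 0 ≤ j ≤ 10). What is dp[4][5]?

   ''  b  a  c  b  a  c  b  c  c  b
''  0  0  0  0  0  0  0  0  0  0  0
 c  0  0  0  1  1  1  1  1  1  1  1
 a  0  0  1  1  1  2  2  2  2  2  2
 b  0  1  1  1  2  2  2  3  3  3  3
 a  0  1  2  2  2  3  3  3  3  3  3
 b  0  1  2  2  3  3  3  4  4  4  4
 a  0  1  2  2  3  4  4  4  4  4  4

3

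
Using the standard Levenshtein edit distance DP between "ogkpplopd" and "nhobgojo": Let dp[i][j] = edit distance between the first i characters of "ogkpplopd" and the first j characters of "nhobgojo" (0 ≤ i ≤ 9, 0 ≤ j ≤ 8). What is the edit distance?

   ''  n  h  o  b  g  o  j  o
''  0  1  2  3  4  5  6  7  8
 o  1  1  2  2  3  4  5  6  7
 g  2  2  2  3  3  3  4  5  6
 k  3  3  3  3  4  4  4  5  6
 p  4  4  4  4  4  5  5  5  6
 p  5  5  5  5  5  5  6  6  6
 l  6  6  6  6  6  6  6  7  7
 o  7  7  7  6  7  7  6  7  7
 p  8  8  8  7  7  8  7  7  8
 d  9  9  9  8  8  8  8  8  8

8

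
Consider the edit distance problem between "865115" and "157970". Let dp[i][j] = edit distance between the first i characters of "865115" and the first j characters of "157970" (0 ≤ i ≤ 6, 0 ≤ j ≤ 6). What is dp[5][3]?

4

   ''  1  5  7  9  7  0
''  0  1  2  3  4  5  6
 8  1  1  2  3  4  5  6
 6  2  2  2  3  4  5  6
 5  3  3  2  3  4  5  6
 1  4  3  3  3  4  5  6
 1  5  4  4  4  4  5  6
 5  6  5  4  5  5  5  6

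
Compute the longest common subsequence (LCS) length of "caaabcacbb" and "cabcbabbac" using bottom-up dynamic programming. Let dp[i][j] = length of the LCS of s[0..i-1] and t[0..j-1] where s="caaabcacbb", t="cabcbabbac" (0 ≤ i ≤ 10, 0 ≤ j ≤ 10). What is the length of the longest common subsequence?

   ''  c  a  b  c  b  a  b  b  a  c
''  0  0  0  0  0  0  0  0  0  0  0
 c  0  1  1  1  1  1  1  1  1  1  1
 a  0  1  2  2  2  2  2  2  2  2  2
 a  0  1  2  2  2  2  3  3  3  3  3
 a  0  1  2  2  2  2  3  3  3  4  4
 b  0  1  2  3  3  3  3  4  4  4  4
 c  0  1  2  3  4  4  4  4  4  4  5
 a  0  1  2  3  4  4  5  5  5  5  5
 c  0  1  2  3  4  4  5  5  5  5  6
 b  0  1  2  3  4  5  5  6  6  6  6
 b  0  1  2  3  4  5  5  6  7  7  7

7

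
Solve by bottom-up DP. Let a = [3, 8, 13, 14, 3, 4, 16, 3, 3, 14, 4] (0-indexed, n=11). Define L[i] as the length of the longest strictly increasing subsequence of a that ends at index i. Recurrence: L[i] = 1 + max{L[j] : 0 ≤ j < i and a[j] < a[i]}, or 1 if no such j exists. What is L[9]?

4

   i    0    1    2    3    4    5    6    7    8    9   10
a[i]    3    8   13   14    3    4   16    3    3   14    4
L[i]    1    2    3    4    1    2    5    1    1    4    2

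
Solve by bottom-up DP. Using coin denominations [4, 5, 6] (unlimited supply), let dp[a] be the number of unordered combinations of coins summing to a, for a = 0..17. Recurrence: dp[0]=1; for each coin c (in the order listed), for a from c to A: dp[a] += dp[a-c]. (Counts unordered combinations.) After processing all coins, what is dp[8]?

1

after  coin     0     1     2     3     4     5     6     7     8     9    10    11    12    13    14    15    16    17
          4     1     0     0     0     1     0     0     0     1     0     0     0     1     0     0     0     1     0
          5     1     0     0     0     1     1     0     0     1     1     1     0     1     1     1     1     1     1
          6     1     0     0     0     1     1     1     0     1     1     2     1     2     1     2     2     3     2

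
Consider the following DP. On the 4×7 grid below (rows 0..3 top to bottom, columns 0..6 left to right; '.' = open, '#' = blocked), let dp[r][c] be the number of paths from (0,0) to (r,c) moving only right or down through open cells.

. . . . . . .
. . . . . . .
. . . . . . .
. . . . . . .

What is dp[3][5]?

r\c   0   1   2   3   4   5   6
  0   1   1   1   1   1   1   1
  1   1   2   3   4   5   6   7
  2   1   3   6  10  15  21  28
  3   1   4  10  20  35  56  84

56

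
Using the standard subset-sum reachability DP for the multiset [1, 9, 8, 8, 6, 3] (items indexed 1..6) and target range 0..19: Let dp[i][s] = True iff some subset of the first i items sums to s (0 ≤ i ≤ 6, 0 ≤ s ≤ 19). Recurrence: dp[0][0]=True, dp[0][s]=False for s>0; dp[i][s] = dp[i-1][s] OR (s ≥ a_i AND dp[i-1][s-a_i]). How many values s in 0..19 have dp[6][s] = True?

18

i\s   0   1   2   3   4   5   6   7   8   9  10  11  12  13  14  15  16  17  18  19
  0   T   F   F   F   F   F   F   F   F   F   F   F   F   F   F   F   F   F   F   F
  1   T   T   F   F   F   F   F   F   F   F   F   F   F   F   F   F   F   F   F   F
  2   T   T   F   F   F   F   F   F   F   T   T   F   F   F   F   F   F   F   F   F
  3   T   T   F   F   F   F   F   F   T   T   T   F   F   F   F   F   F   T   T   F
  4   T   T   F   F   F   F   F   F   T   T   T   F   F   F   F   F   T   T   T   F
  5   T   T   F   F   F   F   T   T   T   T   T   F   F   F   T   T   T   T   T   F
  6   T   T   F   T   T   F   T   T   T   T   T   T   T   T   T   T   T   T   T   T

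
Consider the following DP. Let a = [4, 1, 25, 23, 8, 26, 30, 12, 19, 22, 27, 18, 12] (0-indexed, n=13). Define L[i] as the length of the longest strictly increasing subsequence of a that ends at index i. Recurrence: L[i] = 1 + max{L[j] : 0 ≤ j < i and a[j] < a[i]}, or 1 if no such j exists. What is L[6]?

4

   i    0    1    2    3    4    5    6    7    8    9   10   11   12
a[i]    4    1   25   23    8   26   30   12   19   22   27   18   12
L[i]    1    1    2    2    2    3    4    3    4    5    6    4    3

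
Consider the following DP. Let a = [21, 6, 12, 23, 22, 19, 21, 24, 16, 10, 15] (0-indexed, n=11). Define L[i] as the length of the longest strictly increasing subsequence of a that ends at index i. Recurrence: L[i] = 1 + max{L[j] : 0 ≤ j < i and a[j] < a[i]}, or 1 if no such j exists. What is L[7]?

   i    0    1    2    3    4    5    6    7    8    9   10
a[i]   21    6   12   23   22   19   21   24   16   10   15
L[i]    1    1    2    3    3    3    4    5    3    2    3

5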